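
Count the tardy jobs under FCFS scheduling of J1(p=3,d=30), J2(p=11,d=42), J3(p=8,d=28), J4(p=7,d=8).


Completion vs due date:
  J1: C=3, d=30 → on time
  J2: C=14, d=42 → on time
  J3: C=22, d=28 → on time
  J4: C=29, d=8 → TARDY
Tardy jobs: J4
Count = 1


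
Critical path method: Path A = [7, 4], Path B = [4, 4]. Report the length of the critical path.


Path A: 7 + 4 = 11
Path B: 4 + 4 = 8
Critical path = longest = max(11, 8)
= 11 (Path A)


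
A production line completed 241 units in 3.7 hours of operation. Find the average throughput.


Throughput = units / time
= 241 / 3.7
= 65.1 units/hour


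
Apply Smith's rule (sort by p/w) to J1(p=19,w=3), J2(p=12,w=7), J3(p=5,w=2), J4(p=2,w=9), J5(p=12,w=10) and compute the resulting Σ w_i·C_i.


WSPT order (by p/w): J4 → J5 → J2 → J3 → J1
  J4: C=2, w·C=9×2=18
  J5: C=14, w·C=10×14=140
  J2: C=26, w·C=7×26=182
  J3: C=31, w·C=2×31=62
  J1: C=50, w·C=3×50=150
Σ w·C = 552
= 552


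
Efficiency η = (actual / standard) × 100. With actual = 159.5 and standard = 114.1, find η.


Efficiency = (actual / standard) × 100
= (159.5 / 114.1) × 100
= 139.8%


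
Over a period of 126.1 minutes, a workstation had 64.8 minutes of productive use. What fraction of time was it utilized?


Utilization = busy / total × 100
= 64.8 / 126.1 × 100
= 51.4%


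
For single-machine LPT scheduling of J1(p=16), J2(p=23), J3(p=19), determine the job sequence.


LPT: sort by longest processing time first
  J2: p=23
  J3: p=19
  J1: p=16
Order: J2 → J3 → J1


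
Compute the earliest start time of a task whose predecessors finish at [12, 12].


ES = max of all predecessor completion times
Predecessors: [12, 12]
ES = max(12, 12)
= 12


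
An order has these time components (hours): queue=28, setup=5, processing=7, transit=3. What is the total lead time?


Lead time = queue + setup + processing + transit
= 28 + 5 + 7 + 3
= 43 hours


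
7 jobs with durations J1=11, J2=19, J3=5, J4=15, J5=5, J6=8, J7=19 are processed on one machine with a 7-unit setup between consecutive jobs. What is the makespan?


Makespan = Σ processing + (n-1) × setup
= (11 + 19 + 5 + 15 + 5 + 8 + 19) + (7-1)×7
= 82 + 42
= 124 time units


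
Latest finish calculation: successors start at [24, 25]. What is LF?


LF = min of all successor start times
Successors start at: [24, 25]
LF = min(24, 25)
= 24


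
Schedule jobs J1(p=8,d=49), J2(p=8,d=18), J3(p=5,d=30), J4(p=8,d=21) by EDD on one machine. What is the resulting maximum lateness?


EDD order: J2 → J4 → J3 → J1
Completion and lateness:
  J2: C=8, d=18, L=8-18=-10
  J4: C=16, d=21, L=16-21=-5
  J3: C=21, d=30, L=21-30=-9
  J1: C=29, d=49, L=29-49=-20
Lmax = max(-10, -5, -9, -20)
= -5


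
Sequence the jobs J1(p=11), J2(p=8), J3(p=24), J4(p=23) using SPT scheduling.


SPT: sort by shortest processing time
  J2: p=8
  J1: p=11
  J4: p=23
  J3: p=24
Order: J2 → J1 → J4 → J3


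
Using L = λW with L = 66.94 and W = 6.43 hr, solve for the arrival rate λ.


Little's law: L = λW → λ = L / W
= 66.94 / 6.43
= 10.41 per hour


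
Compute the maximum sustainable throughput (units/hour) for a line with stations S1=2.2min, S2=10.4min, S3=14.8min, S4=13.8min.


Bottleneck = longest station time
Station times: [2.2, 10.4, 14.8, 13.8]
Max = 14.8 min
Rate = 60 / 14.8
= 4.05 units/hour (bottleneck: 14.8min)


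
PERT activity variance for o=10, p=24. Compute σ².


σ² = ((p - o) / 6)² = (p - o)² / 36
= (24 - 10)² / 36
= 14² / 36
= 196 / 36
= 5.4444


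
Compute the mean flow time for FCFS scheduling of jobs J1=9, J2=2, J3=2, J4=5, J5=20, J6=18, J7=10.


Completion times:
  J1: completes at 9
  J2: completes at 11
  J3: completes at 13
  J4: completes at 18
  J5: completes at 38
  J6: completes at 56
  J7: completes at 66
Sum = 211
Average = 211/7
= 30.14


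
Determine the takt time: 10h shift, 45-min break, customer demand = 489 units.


Available = 10×60 - 45 = 555 min
Takt time = 555 / 489
= 1.13 min/unit


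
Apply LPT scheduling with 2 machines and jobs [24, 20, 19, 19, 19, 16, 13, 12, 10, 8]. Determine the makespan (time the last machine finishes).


Jobs (LPT sorted): [24, 20, 19, 19, 19, 16, 13, 12, 10, 8]
Machines: 2
  J=24 → Machine 1 (load: 0+24=24)
  J=20 → Machine 2 (load: 0+20=20)
  J=19 → Machine 2 (load: 20+19=39)
  J=19 → Machine 1 (load: 24+19=43)
  J=19 → Machine 2 (load: 39+19=58)
  J=16 → Machine 1 (load: 43+16=59)
  J=13 → Machine 2 (load: 58+13=71)
  J=12 → Machine 1 (load: 59+12=71)
  J=10 → Machine 1 (load: 71+10=81)
  J=8 → Machine 2 (load: 71+8=79)
Machine loads: [81, 79]
Makespan = max = 81 time units


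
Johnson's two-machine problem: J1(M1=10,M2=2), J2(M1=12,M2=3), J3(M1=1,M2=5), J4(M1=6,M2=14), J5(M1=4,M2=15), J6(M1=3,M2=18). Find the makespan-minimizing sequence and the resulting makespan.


Johnson's rule:
Group 1 (M1≤M2, sort by M1): ['J3', 'J6', 'J5', 'J4']
Group 2 (M1>M2, sort desc M2): ['J2', 'J1']
Sequence: J3 → J6 → J5 → J4 → J2 → J1
Makespan calculation:
  J3: M1 done=1, M2 done=6
  J6: M1 done=4, M2 done=24
  J5: M1 done=8, M2 done=39
  J4: M1 done=14, M2 done=53
  J2: M1 done=26, M2 done=56
  J1: M1 done=36, M2 done=58
= Sequence: J3 → J6 → J5 → J4 → J2 → J1, Makespan: 58


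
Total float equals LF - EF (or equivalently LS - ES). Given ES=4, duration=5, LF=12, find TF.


EF = ES + duration = 4 + 5 = 9
LS = LF - duration = 12 - 5 = 7
Total Float = LF - EF = 12 - 9
(or LS - ES = 7 - 4)
= 3


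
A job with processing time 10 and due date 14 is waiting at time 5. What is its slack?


Slack = due - current_time - processing
= 14 - 5 - 10
= -1


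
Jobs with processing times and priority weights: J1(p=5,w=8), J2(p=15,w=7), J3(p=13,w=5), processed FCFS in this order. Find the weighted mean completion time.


Completion times:
  J1: C=5, w×C=8×5=40
  J2: C=20, w×C=7×20=140
  J3: C=33, w×C=5×33=165
Sum w×C = 345
Sum w = 20
Weighted avg = 345/20
= 17.25


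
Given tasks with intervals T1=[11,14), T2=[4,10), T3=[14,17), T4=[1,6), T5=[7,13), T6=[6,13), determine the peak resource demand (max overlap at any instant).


Check each time point for overlaps:
  t=7: 3 tasks active (T2, T5, T6)
Max concurrent = 3


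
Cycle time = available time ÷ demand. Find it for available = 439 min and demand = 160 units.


Cycle time = available time / demand
= 439 / 160
= 2.74 min/unit


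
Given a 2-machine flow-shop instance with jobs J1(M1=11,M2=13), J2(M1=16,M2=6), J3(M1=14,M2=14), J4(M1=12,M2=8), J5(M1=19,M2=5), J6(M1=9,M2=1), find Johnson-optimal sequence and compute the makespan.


Johnson's rule:
Group 1 (M1≤M2, sort by M1): ['J1', 'J3']
Group 2 (M1>M2, sort desc M2): ['J4', 'J2', 'J5', 'J6']
Sequence: J1 → J3 → J4 → J2 → J5 → J6
Makespan calculation:
  J1: M1 done=11, M2 done=24
  J3: M1 done=25, M2 done=39
  J4: M1 done=37, M2 done=47
  J2: M1 done=53, M2 done=59
  J5: M1 done=72, M2 done=77
  J6: M1 done=81, M2 done=82
= Sequence: J1 → J3 → J4 → J2 → J5 → J6, Makespan: 82


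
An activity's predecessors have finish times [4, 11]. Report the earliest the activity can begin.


ES = max of all predecessor completion times
Predecessors: [4, 11]
ES = max(4, 11)
= 11


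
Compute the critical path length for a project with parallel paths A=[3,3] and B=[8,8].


Path A: 3 + 3 = 6
Path B: 8 + 8 = 16
Critical path = longest = max(6, 16)
= 16 (Path B)


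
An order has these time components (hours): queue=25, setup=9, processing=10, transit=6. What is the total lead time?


Lead time = queue + setup + processing + transit
= 25 + 9 + 10 + 6
= 50 hours


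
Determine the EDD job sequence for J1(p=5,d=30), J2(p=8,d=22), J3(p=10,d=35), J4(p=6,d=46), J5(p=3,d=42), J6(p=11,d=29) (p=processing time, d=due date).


EDD: sort by earliest due date
  J2: d=22, p=8
  J6: d=29, p=11
  J1: d=30, p=5
  J3: d=35, p=10
  J5: d=42, p=3
  J4: d=46, p=6
Order: J2 → J6 → J1 → J3 → J5 → J4


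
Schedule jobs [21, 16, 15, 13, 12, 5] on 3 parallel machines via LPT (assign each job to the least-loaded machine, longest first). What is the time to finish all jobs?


Jobs (LPT sorted): [21, 16, 15, 13, 12, 5]
Machines: 3
  J=21 → Machine 1 (load: 0+21=21)
  J=16 → Machine 2 (load: 0+16=16)
  J=15 → Machine 3 (load: 0+15=15)
  J=13 → Machine 3 (load: 15+13=28)
  J=12 → Machine 2 (load: 16+12=28)
  J=5 → Machine 1 (load: 21+5=26)
Machine loads: [26, 28, 28]
Makespan = max = 28 time units


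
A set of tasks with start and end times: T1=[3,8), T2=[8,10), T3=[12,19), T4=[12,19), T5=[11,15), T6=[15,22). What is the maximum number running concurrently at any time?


Check each time point for overlaps:
  t=12: 3 tasks active (T3, T4, T5)
Max concurrent = 3


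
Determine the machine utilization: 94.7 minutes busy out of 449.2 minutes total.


Utilization = busy / total × 100
= 94.7 / 449.2 × 100
= 21.1%


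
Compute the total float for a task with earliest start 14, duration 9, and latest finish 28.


EF = ES + duration = 14 + 9 = 23
LS = LF - duration = 28 - 9 = 19
Total Float = LF - EF = 28 - 23
(or LS - ES = 19 - 14)
= 5


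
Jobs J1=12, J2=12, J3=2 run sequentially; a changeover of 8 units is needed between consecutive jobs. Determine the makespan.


Makespan = Σ processing + (n-1) × setup
= (12 + 12 + 2) + (3-1)×8
= 26 + 16
= 42 time units


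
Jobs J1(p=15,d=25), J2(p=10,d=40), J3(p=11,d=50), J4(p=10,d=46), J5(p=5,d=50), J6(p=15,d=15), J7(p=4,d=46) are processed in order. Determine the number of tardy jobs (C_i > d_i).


Completion vs due date:
  J1: C=15, d=25 → on time
  J2: C=25, d=40 → on time
  J3: C=36, d=50 → on time
  J4: C=46, d=46 → on time
  J5: C=51, d=50 → TARDY
  J6: C=66, d=15 → TARDY
  J7: C=70, d=46 → TARDY
Tardy jobs: J5, J6, J7
Count = 3


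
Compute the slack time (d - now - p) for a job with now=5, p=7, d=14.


Slack = due - current_time - processing
= 14 - 5 - 7
= 2


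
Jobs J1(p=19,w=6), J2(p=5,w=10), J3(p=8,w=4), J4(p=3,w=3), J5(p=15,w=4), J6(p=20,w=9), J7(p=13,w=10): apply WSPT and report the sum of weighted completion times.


WSPT order (by p/w): J2 → J4 → J7 → J3 → J6 → J1 → J5
  J2: C=5, w·C=10×5=50
  J4: C=8, w·C=3×8=24
  J7: C=21, w·C=10×21=210
  J3: C=29, w·C=4×29=116
  J6: C=49, w·C=9×49=441
  J1: C=68, w·C=6×68=408
  J5: C=83, w·C=4×83=332
Σ w·C = 1581
= 1581


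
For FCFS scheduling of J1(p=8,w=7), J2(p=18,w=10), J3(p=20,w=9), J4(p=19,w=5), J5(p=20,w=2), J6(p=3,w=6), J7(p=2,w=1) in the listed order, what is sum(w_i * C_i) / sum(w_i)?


Completion times:
  J1: C=8, w×C=7×8=56
  J2: C=26, w×C=10×26=260
  J3: C=46, w×C=9×46=414
  J4: C=65, w×C=5×65=325
  J5: C=85, w×C=2×85=170
  J6: C=88, w×C=6×88=528
  J7: C=90, w×C=1×90=90
Sum w×C = 1843
Sum w = 40
Weighted avg = 1843/40
= 46.08


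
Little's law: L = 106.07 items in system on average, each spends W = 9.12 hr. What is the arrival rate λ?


Little's law: L = λW → λ = L / W
= 106.07 / 9.12
= 11.63 per hour


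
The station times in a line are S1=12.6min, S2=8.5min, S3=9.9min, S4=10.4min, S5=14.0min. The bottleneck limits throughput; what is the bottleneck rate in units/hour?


Bottleneck = longest station time
Station times: [12.6, 8.5, 9.9, 10.4, 14.0]
Max = 14.0 min
Rate = 60 / 14.0
= 4.29 units/hour (bottleneck: 14.0min)


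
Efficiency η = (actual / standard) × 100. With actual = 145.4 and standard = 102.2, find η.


Efficiency = (actual / standard) × 100
= (145.4 / 102.2) × 100
= 142.3%


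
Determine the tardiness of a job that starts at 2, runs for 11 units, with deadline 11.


Completion = start + processing = 2 + 11 = 13
Tardiness = max(0, C - d) = max(0, 13 - 11)
= max(0, 2)
= 2


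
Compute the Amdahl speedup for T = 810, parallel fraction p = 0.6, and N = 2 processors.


Amdahl's law: T_p = T × ((1-p) + p/N)
= 810 × ((1-0.6) + 0.6/2)
= 810 × (0.40 + 0.3000)
= 810 × 0.7000
= 567.00
Speedup = 810/567.00
= 1.43×


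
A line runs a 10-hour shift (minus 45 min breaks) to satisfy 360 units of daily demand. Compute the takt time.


Available = 10×60 - 45 = 555 min
Takt time = 555 / 360
= 1.54 min/unit


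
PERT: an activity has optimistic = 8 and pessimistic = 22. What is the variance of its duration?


σ² = ((p - o) / 6)² = (p - o)² / 36
= (22 - 8)² / 36
= 14² / 36
= 196 / 36
= 5.4444


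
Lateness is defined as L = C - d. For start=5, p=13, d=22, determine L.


Completion = 5 + 13 = 18
Lateness = C - d = 18 - 22
= -4


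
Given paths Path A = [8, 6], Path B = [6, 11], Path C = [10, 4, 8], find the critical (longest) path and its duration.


Path A: 8 + 6 = 14
Path B: 6 + 11 = 17
Path C: 10 + 4 + 8 = 22
Critical path = longest = max(14, 17, 22)
= 22 (Path C)


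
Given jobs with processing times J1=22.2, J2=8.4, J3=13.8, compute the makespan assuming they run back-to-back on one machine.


Sequential makespan: sum all processing times
= 22.2 + 8.4 + 13.8
= 44.4 time units


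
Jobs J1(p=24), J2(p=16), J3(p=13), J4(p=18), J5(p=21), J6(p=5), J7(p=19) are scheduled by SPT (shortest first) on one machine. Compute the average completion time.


SPT order: J6 → J3 → J2 → J4 → J7 → J5 → J1
Completion times:
  J6: C=5
  J3: C=18
  J2: C=34
  J4: C=52
  J7: C=71
  J5: C=92
  J1: C=116
Sum = 388, n = 7
Mean flow = 388/7
= 55.43


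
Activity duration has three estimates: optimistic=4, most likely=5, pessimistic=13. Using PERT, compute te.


te = (o + 4m + p) / 6
= (4 + 4×5 + 13) / 6
= (4 + 20 + 13) / 6
= 37 / 6
= 6.17


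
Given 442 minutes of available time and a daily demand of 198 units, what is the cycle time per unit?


Cycle time = available time / demand
= 442 / 198
= 2.23 min/unit


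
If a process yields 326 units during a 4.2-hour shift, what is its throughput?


Throughput = units / time
= 326 / 4.2
= 77.6 units/hour


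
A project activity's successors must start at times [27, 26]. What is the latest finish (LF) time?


LF = min of all successor start times
Successors start at: [27, 26]
LF = min(27, 26)
= 26


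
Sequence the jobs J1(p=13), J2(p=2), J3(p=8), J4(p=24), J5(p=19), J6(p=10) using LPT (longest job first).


LPT: sort by longest processing time first
  J4: p=24
  J5: p=19
  J1: p=13
  J6: p=10
  J3: p=8
  J2: p=2
Order: J4 → J5 → J1 → J6 → J3 → J2


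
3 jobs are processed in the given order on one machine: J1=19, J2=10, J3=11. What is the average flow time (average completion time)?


Completion times:
  J1: completes at 19
  J2: completes at 29
  J3: completes at 40
Sum = 88
Average = 88/3
= 29.33


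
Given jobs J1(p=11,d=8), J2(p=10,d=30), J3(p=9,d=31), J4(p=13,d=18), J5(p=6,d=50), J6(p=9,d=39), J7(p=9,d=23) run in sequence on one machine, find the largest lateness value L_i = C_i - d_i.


Lateness per job (L = C - d):
  J1: C=11, d=8, L=3
  J2: C=21, d=30, L=-9
  J3: C=30, d=31, L=-1
  J4: C=43, d=18, L=25
  J5: C=49, d=50, L=-1
  J6: C=58, d=39, L=19
  J7: C=67, d=23, L=44
Lmax = max(3, -9, -1, 25, -1, 19, 44)
= 44


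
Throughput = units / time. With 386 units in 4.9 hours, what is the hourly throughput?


Throughput = units / time
= 386 / 4.9
= 78.8 units/hour


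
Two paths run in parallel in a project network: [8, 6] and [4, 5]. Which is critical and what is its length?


Path A: 8 + 6 = 14
Path B: 4 + 5 = 9
Critical path = longest = max(14, 9)
= 14 (Path A)


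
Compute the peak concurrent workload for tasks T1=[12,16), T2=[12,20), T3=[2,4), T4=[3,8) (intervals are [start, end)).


Check each time point for overlaps:
  t=3: 2 tasks active (T3, T4)
Max concurrent = 2


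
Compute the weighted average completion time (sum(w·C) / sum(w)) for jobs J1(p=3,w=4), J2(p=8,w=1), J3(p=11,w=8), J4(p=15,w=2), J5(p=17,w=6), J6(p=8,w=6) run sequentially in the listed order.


Completion times:
  J1: C=3, w×C=4×3=12
  J2: C=11, w×C=1×11=11
  J3: C=22, w×C=8×22=176
  J4: C=37, w×C=2×37=74
  J5: C=54, w×C=6×54=324
  J6: C=62, w×C=6×62=372
Sum w×C = 969
Sum w = 27
Weighted avg = 969/27
= 35.89


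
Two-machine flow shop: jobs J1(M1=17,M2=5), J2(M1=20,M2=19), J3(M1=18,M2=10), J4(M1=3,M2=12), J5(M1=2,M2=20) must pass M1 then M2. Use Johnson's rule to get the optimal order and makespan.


Johnson's rule:
Group 1 (M1≤M2, sort by M1): ['J5', 'J4']
Group 2 (M1>M2, sort desc M2): ['J2', 'J3', 'J1']
Sequence: J5 → J4 → J2 → J3 → J1
Makespan calculation:
  J5: M1 done=2, M2 done=22
  J4: M1 done=5, M2 done=34
  J2: M1 done=25, M2 done=53
  J3: M1 done=43, M2 done=63
  J1: M1 done=60, M2 done=68
= Sequence: J5 → J4 → J2 → J3 → J1, Makespan: 68


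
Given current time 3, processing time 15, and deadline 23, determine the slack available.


Slack = due - current_time - processing
= 23 - 3 - 15
= 5


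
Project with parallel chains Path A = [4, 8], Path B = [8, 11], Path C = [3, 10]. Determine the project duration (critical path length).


Path A: 4 + 8 = 12
Path B: 8 + 11 = 19
Path C: 3 + 10 = 13
Critical path = longest = max(12, 19, 13)
= 19 (Path B)


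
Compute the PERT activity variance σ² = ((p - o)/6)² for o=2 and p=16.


σ² = ((p - o) / 6)² = (p - o)² / 36
= (16 - 2)² / 36
= 14² / 36
= 196 / 36
= 5.4444


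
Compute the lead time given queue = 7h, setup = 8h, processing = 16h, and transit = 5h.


Lead time = queue + setup + processing + transit
= 7 + 8 + 16 + 5
= 36 hours


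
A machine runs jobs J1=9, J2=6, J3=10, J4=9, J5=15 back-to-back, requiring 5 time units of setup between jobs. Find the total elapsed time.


Makespan = Σ processing + (n-1) × setup
= (9 + 6 + 10 + 9 + 15) + (5-1)×5
= 49 + 20
= 69 time units


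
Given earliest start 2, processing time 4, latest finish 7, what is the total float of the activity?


EF = ES + duration = 2 + 4 = 6
LS = LF - duration = 7 - 4 = 3
Total Float = LF - EF = 7 - 6
(or LS - ES = 3 - 2)
= 1


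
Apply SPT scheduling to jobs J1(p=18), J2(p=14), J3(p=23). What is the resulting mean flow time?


SPT order: J2 → J1 → J3
Completion times:
  J2: C=14
  J1: C=32
  J3: C=55
Sum = 101, n = 3
Mean flow = 101/3
= 33.67


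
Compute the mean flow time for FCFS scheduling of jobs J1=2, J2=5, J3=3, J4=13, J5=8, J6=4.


Completion times:
  J1: completes at 2
  J2: completes at 7
  J3: completes at 10
  J4: completes at 23
  J5: completes at 31
  J6: completes at 35
Sum = 108
Average = 108/6
= 18.00


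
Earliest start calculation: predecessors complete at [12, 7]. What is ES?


ES = max of all predecessor completion times
Predecessors: [12, 7]
ES = max(12, 7)
= 12


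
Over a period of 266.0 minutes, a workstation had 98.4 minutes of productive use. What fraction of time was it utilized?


Utilization = busy / total × 100
= 98.4 / 266.0 × 100
= 37.0%


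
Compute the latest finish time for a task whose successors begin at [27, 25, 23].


LF = min of all successor start times
Successors start at: [27, 25, 23]
LF = min(27, 25, 23)
= 23


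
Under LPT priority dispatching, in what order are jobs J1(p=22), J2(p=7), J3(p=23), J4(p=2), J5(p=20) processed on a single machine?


LPT: sort by longest processing time first
  J3: p=23
  J1: p=22
  J5: p=20
  J2: p=7
  J4: p=2
Order: J3 → J1 → J5 → J2 → J4


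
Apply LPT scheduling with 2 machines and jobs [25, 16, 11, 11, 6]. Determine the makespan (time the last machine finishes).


Jobs (LPT sorted): [25, 16, 11, 11, 6]
Machines: 2
  J=25 → Machine 1 (load: 0+25=25)
  J=16 → Machine 2 (load: 0+16=16)
  J=11 → Machine 2 (load: 16+11=27)
  J=11 → Machine 1 (load: 25+11=36)
  J=6 → Machine 2 (load: 27+6=33)
Machine loads: [36, 33]
Makespan = max = 36 time units


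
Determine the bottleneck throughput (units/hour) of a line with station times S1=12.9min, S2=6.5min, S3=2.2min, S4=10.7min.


Bottleneck = longest station time
Station times: [12.9, 6.5, 2.2, 10.7]
Max = 12.9 min
Rate = 60 / 12.9
= 4.65 units/hour (bottleneck: 12.9min)


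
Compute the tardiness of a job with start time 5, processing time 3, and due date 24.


Completion = start + processing = 5 + 3 = 8
Tardiness = max(0, C - d) = max(0, 8 - 24)
= max(0, -16)
= 0


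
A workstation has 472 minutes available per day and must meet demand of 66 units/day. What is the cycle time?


Cycle time = available time / demand
= 472 / 66
= 7.15 min/unit


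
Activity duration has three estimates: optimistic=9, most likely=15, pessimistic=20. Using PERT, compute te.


te = (o + 4m + p) / 6
= (9 + 4×15 + 20) / 6
= (9 + 60 + 20) / 6
= 89 / 6
= 14.83


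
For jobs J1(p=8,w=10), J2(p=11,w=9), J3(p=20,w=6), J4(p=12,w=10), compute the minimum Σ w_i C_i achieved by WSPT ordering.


WSPT order (by p/w): J1 → J4 → J2 → J3
  J1: C=8, w·C=10×8=80
  J4: C=20, w·C=10×20=200
  J2: C=31, w·C=9×31=279
  J3: C=51, w·C=6×51=306
Σ w·C = 865
= 865


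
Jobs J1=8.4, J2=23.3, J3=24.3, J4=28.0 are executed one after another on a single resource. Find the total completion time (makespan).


Sequential makespan: sum all processing times
= 8.4 + 23.3 + 24.3 + 28.0
= 84.0 time units


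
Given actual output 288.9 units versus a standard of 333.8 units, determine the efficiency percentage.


Efficiency = (actual / standard) × 100
= (288.9 / 333.8) × 100
= 86.5%


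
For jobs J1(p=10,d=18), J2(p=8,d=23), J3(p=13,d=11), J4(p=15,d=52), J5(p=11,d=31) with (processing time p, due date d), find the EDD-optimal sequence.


EDD: sort by earliest due date
  J3: d=11, p=13
  J1: d=18, p=10
  J2: d=23, p=8
  J5: d=31, p=11
  J4: d=52, p=15
Order: J3 → J1 → J2 → J5 → J4


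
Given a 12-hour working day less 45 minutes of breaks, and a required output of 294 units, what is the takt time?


Available = 12×60 - 45 = 675 min
Takt time = 675 / 294
= 2.30 min/unit


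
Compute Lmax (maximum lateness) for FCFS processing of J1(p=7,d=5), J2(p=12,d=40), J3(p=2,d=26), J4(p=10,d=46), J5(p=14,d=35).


Lateness per job (L = C - d):
  J1: C=7, d=5, L=2
  J2: C=19, d=40, L=-21
  J3: C=21, d=26, L=-5
  J4: C=31, d=46, L=-15
  J5: C=45, d=35, L=10
Lmax = max(2, -21, -5, -15, 10)
= 10


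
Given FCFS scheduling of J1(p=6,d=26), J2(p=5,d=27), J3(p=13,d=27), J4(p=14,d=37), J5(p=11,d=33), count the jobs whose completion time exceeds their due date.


Completion vs due date:
  J1: C=6, d=26 → on time
  J2: C=11, d=27 → on time
  J3: C=24, d=27 → on time
  J4: C=38, d=37 → TARDY
  J5: C=49, d=33 → TARDY
Tardy jobs: J4, J5
Count = 2


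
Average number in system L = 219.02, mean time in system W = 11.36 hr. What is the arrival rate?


Little's law: L = λW → λ = L / W
= 219.02 / 11.36
= 19.28 per hour


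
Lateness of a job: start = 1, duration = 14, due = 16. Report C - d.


Completion = 1 + 14 = 15
Lateness = C - d = 15 - 16
= -1


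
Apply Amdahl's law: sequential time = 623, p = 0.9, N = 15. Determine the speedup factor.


Amdahl's law: T_p = T × ((1-p) + p/N)
= 623 × ((1-0.9) + 0.9/15)
= 623 × (0.10 + 0.0600)
= 623 × 0.1600
= 99.68
Speedup = 623/99.68
= 6.25×


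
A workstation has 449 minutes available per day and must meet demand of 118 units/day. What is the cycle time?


Cycle time = available time / demand
= 449 / 118
= 3.81 min/unit


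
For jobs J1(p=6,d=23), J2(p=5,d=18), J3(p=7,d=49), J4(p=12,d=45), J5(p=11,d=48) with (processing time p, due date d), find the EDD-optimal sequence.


EDD: sort by earliest due date
  J2: d=18, p=5
  J1: d=23, p=6
  J4: d=45, p=12
  J5: d=48, p=11
  J3: d=49, p=7
Order: J2 → J1 → J4 → J5 → J3


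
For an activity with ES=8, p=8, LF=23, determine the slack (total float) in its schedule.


EF = ES + duration = 8 + 8 = 16
LS = LF - duration = 23 - 8 = 15
Total Float = LF - EF = 23 - 16
(or LS - ES = 15 - 8)
= 7


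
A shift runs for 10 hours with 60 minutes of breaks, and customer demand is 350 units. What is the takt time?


Available = 10×60 - 60 = 540 min
Takt time = 540 / 350
= 1.54 min/unit


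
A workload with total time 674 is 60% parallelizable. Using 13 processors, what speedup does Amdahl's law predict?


Amdahl's law: T_p = T × ((1-p) + p/N)
= 674 × ((1-0.6) + 0.6/13)
= 674 × (0.40 + 0.0462)
= 674 × 0.4462
= 300.71
Speedup = 674/300.71
= 2.24×


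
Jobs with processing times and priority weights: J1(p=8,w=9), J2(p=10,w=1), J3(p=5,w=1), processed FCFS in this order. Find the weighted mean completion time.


Completion times:
  J1: C=8, w×C=9×8=72
  J2: C=18, w×C=1×18=18
  J3: C=23, w×C=1×23=23
Sum w×C = 113
Sum w = 11
Weighted avg = 113/11
= 10.27


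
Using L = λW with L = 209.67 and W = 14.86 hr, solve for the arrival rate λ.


Little's law: L = λW → λ = L / W
= 209.67 / 14.86
= 14.11 per hour


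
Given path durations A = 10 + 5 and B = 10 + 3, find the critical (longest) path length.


Path A: 10 + 5 = 15
Path B: 10 + 3 = 13
Critical path = longest = max(15, 13)
= 15 (Path A)


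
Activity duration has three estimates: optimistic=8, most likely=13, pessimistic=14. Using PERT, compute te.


te = (o + 4m + p) / 6
= (8 + 4×13 + 14) / 6
= (8 + 52 + 14) / 6
= 74 / 6
= 12.33


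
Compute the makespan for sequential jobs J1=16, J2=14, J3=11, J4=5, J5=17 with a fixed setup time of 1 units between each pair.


Makespan = Σ processing + (n-1) × setup
= (16 + 14 + 11 + 5 + 17) + (5-1)×1
= 63 + 4
= 67 time units


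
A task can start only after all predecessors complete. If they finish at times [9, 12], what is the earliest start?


ES = max of all predecessor completion times
Predecessors: [9, 12]
ES = max(9, 12)
= 12


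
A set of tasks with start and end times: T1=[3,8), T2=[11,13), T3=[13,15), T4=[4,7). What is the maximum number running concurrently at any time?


Check each time point for overlaps:
  t=4: 2 tasks active (T1, T4)
Max concurrent = 2


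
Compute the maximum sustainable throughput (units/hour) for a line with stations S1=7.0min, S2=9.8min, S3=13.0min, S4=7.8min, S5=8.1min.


Bottleneck = longest station time
Station times: [7.0, 9.8, 13.0, 7.8, 8.1]
Max = 13.0 min
Rate = 60 / 13.0
= 4.62 units/hour (bottleneck: 13.0min)


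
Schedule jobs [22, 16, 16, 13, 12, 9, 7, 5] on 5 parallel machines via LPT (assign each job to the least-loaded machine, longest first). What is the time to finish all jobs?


Jobs (LPT sorted): [22, 16, 16, 13, 12, 9, 7, 5]
Machines: 5
  J=22 → Machine 1 (load: 0+22=22)
  J=16 → Machine 2 (load: 0+16=16)
  J=16 → Machine 3 (load: 0+16=16)
  J=13 → Machine 4 (load: 0+13=13)
  J=12 → Machine 5 (load: 0+12=12)
  J=9 → Machine 5 (load: 12+9=21)
  J=7 → Machine 4 (load: 13+7=20)
  J=5 → Machine 2 (load: 16+5=21)
Machine loads: [22, 21, 16, 20, 21]
Makespan = max = 22 time units


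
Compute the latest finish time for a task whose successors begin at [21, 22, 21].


LF = min of all successor start times
Successors start at: [21, 22, 21]
LF = min(21, 22, 21)
= 21


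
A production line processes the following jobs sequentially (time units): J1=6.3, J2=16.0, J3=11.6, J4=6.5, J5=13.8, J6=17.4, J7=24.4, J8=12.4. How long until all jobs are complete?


Sequential makespan: sum all processing times
= 6.3 + 16.0 + 11.6 + 6.5 + 13.8 + 17.4 + 24.4 + 12.4
= 108.4 time units


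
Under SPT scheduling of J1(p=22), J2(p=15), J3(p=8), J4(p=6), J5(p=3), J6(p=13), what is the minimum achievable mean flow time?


SPT order: J5 → J4 → J3 → J6 → J2 → J1
Completion times:
  J5: C=3
  J4: C=9
  J3: C=17
  J6: C=30
  J2: C=45
  J1: C=67
Sum = 171, n = 6
Mean flow = 171/6
= 28.50


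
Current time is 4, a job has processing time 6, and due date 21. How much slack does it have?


Slack = due - current_time - processing
= 21 - 4 - 6
= 11


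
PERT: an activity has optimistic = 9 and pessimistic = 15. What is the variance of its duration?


σ² = ((p - o) / 6)² = (p - o)² / 36
= (15 - 9)² / 36
= 6² / 36
= 36 / 36
= 1.0000


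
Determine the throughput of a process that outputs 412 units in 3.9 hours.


Throughput = units / time
= 412 / 3.9
= 105.6 units/hour


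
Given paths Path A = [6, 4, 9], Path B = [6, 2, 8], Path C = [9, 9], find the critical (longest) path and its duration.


Path A: 6 + 4 + 9 = 19
Path B: 6 + 2 + 8 = 16
Path C: 9 + 9 = 18
Critical path = longest = max(19, 16, 18)
= 19 (Path A)


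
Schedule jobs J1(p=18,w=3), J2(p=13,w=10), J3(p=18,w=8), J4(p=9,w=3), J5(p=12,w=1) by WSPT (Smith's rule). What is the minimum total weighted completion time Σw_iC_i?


WSPT order (by p/w): J2 → J3 → J4 → J1 → J5
  J2: C=13, w·C=10×13=130
  J3: C=31, w·C=8×31=248
  J4: C=40, w·C=3×40=120
  J1: C=58, w·C=3×58=174
  J5: C=70, w·C=1×70=70
Σ w·C = 742
= 742


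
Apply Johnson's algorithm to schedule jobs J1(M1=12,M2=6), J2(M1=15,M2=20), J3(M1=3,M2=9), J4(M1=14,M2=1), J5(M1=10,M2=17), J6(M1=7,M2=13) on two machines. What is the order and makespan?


Johnson's rule:
Group 1 (M1≤M2, sort by M1): ['J3', 'J6', 'J5', 'J2']
Group 2 (M1>M2, sort desc M2): ['J1', 'J4']
Sequence: J3 → J6 → J5 → J2 → J1 → J4
Makespan calculation:
  J3: M1 done=3, M2 done=12
  J6: M1 done=10, M2 done=25
  J5: M1 done=20, M2 done=42
  J2: M1 done=35, M2 done=62
  J1: M1 done=47, M2 done=68
  J4: M1 done=61, M2 done=69
= Sequence: J3 → J6 → J5 → J2 → J1 → J4, Makespan: 69


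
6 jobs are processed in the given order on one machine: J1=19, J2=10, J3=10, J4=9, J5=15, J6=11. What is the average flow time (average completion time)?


Completion times:
  J1: completes at 19
  J2: completes at 29
  J3: completes at 39
  J4: completes at 48
  J5: completes at 63
  J6: completes at 74
Sum = 272
Average = 272/6
= 45.33


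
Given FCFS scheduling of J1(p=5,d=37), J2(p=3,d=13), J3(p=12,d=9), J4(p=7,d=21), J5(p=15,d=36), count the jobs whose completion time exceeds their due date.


Completion vs due date:
  J1: C=5, d=37 → on time
  J2: C=8, d=13 → on time
  J3: C=20, d=9 → TARDY
  J4: C=27, d=21 → TARDY
  J5: C=42, d=36 → TARDY
Tardy jobs: J3, J4, J5
Count = 3


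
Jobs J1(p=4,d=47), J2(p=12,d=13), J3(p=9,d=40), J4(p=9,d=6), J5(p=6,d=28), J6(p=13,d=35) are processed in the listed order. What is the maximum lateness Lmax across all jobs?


Lateness per job (L = C - d):
  J1: C=4, d=47, L=-43
  J2: C=16, d=13, L=3
  J3: C=25, d=40, L=-15
  J4: C=34, d=6, L=28
  J5: C=40, d=28, L=12
  J6: C=53, d=35, L=18
Lmax = max(-43, 3, -15, 28, 12, 18)
= 28


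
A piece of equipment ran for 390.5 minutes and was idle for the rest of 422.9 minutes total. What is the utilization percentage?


Utilization = busy / total × 100
= 390.5 / 422.9 × 100
= 92.3%


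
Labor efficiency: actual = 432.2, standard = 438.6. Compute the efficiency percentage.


Efficiency = (actual / standard) × 100
= (432.2 / 438.6) × 100
= 98.5%


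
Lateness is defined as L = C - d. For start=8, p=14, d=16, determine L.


Completion = 8 + 14 = 22
Lateness = C - d = 22 - 16
= 6


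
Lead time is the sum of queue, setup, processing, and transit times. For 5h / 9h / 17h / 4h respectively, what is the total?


Lead time = queue + setup + processing + transit
= 5 + 9 + 17 + 4
= 35 hours


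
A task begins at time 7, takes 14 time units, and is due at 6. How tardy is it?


Completion = start + processing = 7 + 14 = 21
Tardiness = max(0, C - d) = max(0, 21 - 6)
= max(0, 15)
= 15


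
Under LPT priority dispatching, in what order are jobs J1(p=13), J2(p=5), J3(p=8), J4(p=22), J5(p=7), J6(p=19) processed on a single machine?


LPT: sort by longest processing time first
  J4: p=22
  J6: p=19
  J1: p=13
  J3: p=8
  J5: p=7
  J2: p=5
Order: J4 → J6 → J1 → J3 → J5 → J2


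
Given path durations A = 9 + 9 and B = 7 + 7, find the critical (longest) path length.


Path A: 9 + 9 = 18
Path B: 7 + 7 = 14
Critical path = longest = max(18, 14)
= 18 (Path A)


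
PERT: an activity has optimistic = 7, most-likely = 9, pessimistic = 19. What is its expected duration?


te = (o + 4m + p) / 6
= (7 + 4×9 + 19) / 6
= (7 + 36 + 19) / 6
= 62 / 6
= 10.33


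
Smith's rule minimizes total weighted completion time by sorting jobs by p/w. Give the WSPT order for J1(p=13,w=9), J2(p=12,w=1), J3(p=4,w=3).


WSPT (Smith's rule): sort by p/w ascending
  J3: p/w = 4/3 = 1.333
  J1: p/w = 13/9 = 1.444
  J2: p/w = 12/1 = 12.000
Order: J3 → J1 → J2


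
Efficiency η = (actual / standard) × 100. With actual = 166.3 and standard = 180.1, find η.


Efficiency = (actual / standard) × 100
= (166.3 / 180.1) × 100
= 92.3%


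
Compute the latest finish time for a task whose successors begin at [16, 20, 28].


LF = min of all successor start times
Successors start at: [16, 20, 28]
LF = min(16, 20, 28)
= 16


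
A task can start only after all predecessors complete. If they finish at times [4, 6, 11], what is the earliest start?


ES = max of all predecessor completion times
Predecessors: [4, 6, 11]
ES = max(4, 6, 11)
= 11


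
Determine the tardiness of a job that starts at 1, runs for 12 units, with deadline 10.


Completion = start + processing = 1 + 12 = 13
Tardiness = max(0, C - d) = max(0, 13 - 10)
= max(0, 3)
= 3


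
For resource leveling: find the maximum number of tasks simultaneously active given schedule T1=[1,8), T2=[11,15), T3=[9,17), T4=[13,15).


Check each time point for overlaps:
  t=13: 3 tasks active (T2, T3, T4)
Max concurrent = 3


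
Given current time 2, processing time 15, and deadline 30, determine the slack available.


Slack = due - current_time - processing
= 30 - 2 - 15
= 13


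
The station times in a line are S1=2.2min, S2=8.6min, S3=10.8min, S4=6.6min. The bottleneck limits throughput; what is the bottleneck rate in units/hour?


Bottleneck = longest station time
Station times: [2.2, 8.6, 10.8, 6.6]
Max = 10.8 min
Rate = 60 / 10.8
= 5.56 units/hour (bottleneck: 10.8min)


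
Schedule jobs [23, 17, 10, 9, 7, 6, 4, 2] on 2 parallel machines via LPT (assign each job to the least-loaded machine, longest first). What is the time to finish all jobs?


Jobs (LPT sorted): [23, 17, 10, 9, 7, 6, 4, 2]
Machines: 2
  J=23 → Machine 1 (load: 0+23=23)
  J=17 → Machine 2 (load: 0+17=17)
  J=10 → Machine 2 (load: 17+10=27)
  J=9 → Machine 1 (load: 23+9=32)
  J=7 → Machine 2 (load: 27+7=34)
  J=6 → Machine 1 (load: 32+6=38)
  J=4 → Machine 2 (load: 34+4=38)
  J=2 → Machine 1 (load: 38+2=40)
Machine loads: [40, 38]
Makespan = max = 40 time units


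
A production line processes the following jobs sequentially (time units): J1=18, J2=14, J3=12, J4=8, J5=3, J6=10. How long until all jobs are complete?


Sequential makespan: sum all processing times
= 18 + 14 + 12 + 8 + 3 + 10
= 65 time units


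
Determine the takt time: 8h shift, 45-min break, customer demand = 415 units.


Available = 8×60 - 45 = 435 min
Takt time = 435 / 415
= 1.05 min/unit


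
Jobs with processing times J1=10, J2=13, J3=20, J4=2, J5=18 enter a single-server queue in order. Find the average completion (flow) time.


Completion times:
  J1: completes at 10
  J2: completes at 23
  J3: completes at 43
  J4: completes at 45
  J5: completes at 63
Sum = 184
Average = 184/5
= 36.80


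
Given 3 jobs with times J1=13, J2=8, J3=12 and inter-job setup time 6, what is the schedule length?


Makespan = Σ processing + (n-1) × setup
= (13 + 8 + 12) + (3-1)×6
= 33 + 12
= 45 time units


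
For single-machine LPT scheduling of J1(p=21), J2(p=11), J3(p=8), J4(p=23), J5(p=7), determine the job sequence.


LPT: sort by longest processing time first
  J4: p=23
  J1: p=21
  J2: p=11
  J3: p=8
  J5: p=7
Order: J4 → J1 → J2 → J3 → J5


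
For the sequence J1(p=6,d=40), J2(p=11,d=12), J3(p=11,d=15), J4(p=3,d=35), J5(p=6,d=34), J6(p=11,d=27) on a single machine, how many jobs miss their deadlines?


Completion vs due date:
  J1: C=6, d=40 → on time
  J2: C=17, d=12 → TARDY
  J3: C=28, d=15 → TARDY
  J4: C=31, d=35 → on time
  J5: C=37, d=34 → TARDY
  J6: C=48, d=27 → TARDY
Tardy jobs: J2, J3, J5, J6
Count = 4


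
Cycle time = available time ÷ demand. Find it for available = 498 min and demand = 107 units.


Cycle time = available time / demand
= 498 / 107
= 4.65 min/unit


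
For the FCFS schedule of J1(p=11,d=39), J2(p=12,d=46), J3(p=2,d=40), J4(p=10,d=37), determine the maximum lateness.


Lateness per job (L = C - d):
  J1: C=11, d=39, L=-28
  J2: C=23, d=46, L=-23
  J3: C=25, d=40, L=-15
  J4: C=35, d=37, L=-2
Lmax = max(-28, -23, -15, -2)
= -2


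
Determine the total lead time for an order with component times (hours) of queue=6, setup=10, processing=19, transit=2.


Lead time = queue + setup + processing + transit
= 6 + 10 + 19 + 2
= 37 hours


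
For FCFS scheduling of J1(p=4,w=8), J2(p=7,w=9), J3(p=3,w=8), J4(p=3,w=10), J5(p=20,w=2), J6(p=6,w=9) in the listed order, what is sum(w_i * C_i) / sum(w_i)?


Completion times:
  J1: C=4, w×C=8×4=32
  J2: C=11, w×C=9×11=99
  J3: C=14, w×C=8×14=112
  J4: C=17, w×C=10×17=170
  J5: C=37, w×C=2×37=74
  J6: C=43, w×C=9×43=387
Sum w×C = 874
Sum w = 46
Weighted avg = 874/46
= 19.00


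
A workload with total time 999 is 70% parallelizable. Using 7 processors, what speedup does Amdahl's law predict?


Amdahl's law: T_p = T × ((1-p) + p/N)
= 999 × ((1-0.7) + 0.7/7)
= 999 × (0.30 + 0.1000)
= 999 × 0.4000
= 399.60
Speedup = 999/399.60
= 2.50×


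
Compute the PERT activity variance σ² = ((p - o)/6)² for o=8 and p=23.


σ² = ((p - o) / 6)² = (p - o)² / 36
= (23 - 8)² / 36
= 15² / 36
= 225 / 36
= 6.2500


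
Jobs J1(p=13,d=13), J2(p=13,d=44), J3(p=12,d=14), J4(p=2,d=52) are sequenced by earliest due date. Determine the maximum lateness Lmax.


EDD order: J1 → J3 → J2 → J4
Completion and lateness:
  J1: C=13, d=13, L=13-13=0
  J3: C=25, d=14, L=25-14=11
  J2: C=38, d=44, L=38-44=-6
  J4: C=40, d=52, L=40-52=-12
Lmax = max(0, 11, -6, -12)
= 11


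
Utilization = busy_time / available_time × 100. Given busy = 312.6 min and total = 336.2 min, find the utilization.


Utilization = busy / total × 100
= 312.6 / 336.2 × 100
= 93.0%


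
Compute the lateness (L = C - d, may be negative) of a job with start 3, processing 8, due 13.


Completion = 3 + 8 = 11
Lateness = C - d = 11 - 13
= -2


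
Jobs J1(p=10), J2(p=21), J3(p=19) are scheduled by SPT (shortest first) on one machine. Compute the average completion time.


SPT order: J1 → J3 → J2
Completion times:
  J1: C=10
  J3: C=29
  J2: C=50
Sum = 89, n = 3
Mean flow = 89/3
= 29.67


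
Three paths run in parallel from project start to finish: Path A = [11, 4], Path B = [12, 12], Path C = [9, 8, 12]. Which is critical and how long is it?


Path A: 11 + 4 = 15
Path B: 12 + 12 = 24
Path C: 9 + 8 + 12 = 29
Critical path = longest = max(15, 24, 29)
= 29 (Path C)


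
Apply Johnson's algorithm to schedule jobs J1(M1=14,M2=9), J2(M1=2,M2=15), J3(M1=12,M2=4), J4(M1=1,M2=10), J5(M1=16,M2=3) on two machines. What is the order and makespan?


Johnson's rule:
Group 1 (M1≤M2, sort by M1): ['J4', 'J2']
Group 2 (M1>M2, sort desc M2): ['J1', 'J3', 'J5']
Sequence: J4 → J2 → J1 → J3 → J5
Makespan calculation:
  J4: M1 done=1, M2 done=11
  J2: M1 done=3, M2 done=26
  J1: M1 done=17, M2 done=35
  J3: M1 done=29, M2 done=39
  J5: M1 done=45, M2 done=48
= Sequence: J4 → J2 → J1 → J3 → J5, Makespan: 48


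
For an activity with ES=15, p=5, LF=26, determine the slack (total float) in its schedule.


EF = ES + duration = 15 + 5 = 20
LS = LF - duration = 26 - 5 = 21
Total Float = LF - EF = 26 - 20
(or LS - ES = 21 - 15)
= 6


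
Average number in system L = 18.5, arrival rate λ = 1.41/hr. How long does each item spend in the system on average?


Little's law: L = λW → W = L / λ
= 18.5 / 1.41
= 13.12 hours
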